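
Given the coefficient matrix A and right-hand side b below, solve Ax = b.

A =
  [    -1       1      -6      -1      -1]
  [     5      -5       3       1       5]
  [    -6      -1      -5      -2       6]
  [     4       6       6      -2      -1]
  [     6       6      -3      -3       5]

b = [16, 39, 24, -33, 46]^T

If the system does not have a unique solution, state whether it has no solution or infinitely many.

x_1 = 4, x_2 = -1, x_3 = -5, x_4 = 4, x_5 = 5

Row-reduce the augmented matrix:
R1 ← R1 / (-1).
R2 ← R2 − 5·R1.
R3 ← R3 + 6·R1.
R4 ← R4 − 4·R1.
R5 ← R5 − 6·R1.
Swap R2 and R3.
R2 ← R2 / (-7).
R1 ← R1 + 1·R2.
R4 ← R4 − 10·R2.
R5 ← R5 − 12·R2.
R3 ← R3 / (-27).
R1 ← R1 − 11/7·R3.
R2 ← R2 + 31/7·R3.
R4 ← R4 − 184/7·R3.
R5 ← R5 − 99/7·R3.
R4 ← R4 / (-790/189).
R1 ← R1 − 37/189·R4.
R2 ← R2 − 16/189·R4.
R3 ← R3 − 4/27·R4.
R5 ← R5 + 89/21·R4.
R5 ← R5 / (1147/158).
R1 ← R1 + 23/158·R5.
R2 ← R2 + 116/79·R5.
R3 ← R3 − 34/79·R5.
R4 ← R4 + 459/158·R5.
Reading off the reduced rows gives x_1 = 4, x_2 = -1, x_3 = -5, x_4 = 4, x_5 = 5.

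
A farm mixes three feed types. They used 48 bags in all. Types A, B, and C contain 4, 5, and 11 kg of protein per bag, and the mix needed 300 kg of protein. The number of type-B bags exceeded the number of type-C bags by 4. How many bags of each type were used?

type-A bags: 18, type-B bags: 17, type-C bags: 13

Let a = type-A bags, b = type-B bags, c = type-C bags.
  a + b + c = 48
  4a + 5b + 11c = 300
  b - c = 4
Row-reduce the augmented matrix:
R2 ← R2 − 4·R1.
R1 ← R1 − 1·R2.
R3 ← R3 − 1·R2.
R3 ← R3 / (-8).
R1 ← R1 + 6·R3.
R2 ← R2 − 7·R3.
Reading off the reduced rows gives a = 18, b = 17, c = 13.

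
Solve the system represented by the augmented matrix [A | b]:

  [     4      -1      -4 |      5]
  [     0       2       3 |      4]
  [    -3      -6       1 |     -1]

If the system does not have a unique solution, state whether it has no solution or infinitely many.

x_1 = 3, x_2 = -1, x_3 = 2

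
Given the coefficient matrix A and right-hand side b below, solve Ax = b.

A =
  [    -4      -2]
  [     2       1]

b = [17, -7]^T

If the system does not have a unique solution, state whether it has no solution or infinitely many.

no solution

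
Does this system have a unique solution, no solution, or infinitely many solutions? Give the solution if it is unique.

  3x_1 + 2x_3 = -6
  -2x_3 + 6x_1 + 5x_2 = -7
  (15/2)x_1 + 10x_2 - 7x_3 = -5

Row-reduce:
R1 ← R1 / (3).
R2 ← R2 − 6·R1.
R3 ← R3 − 15/2·R1.
R2 ← R2 / (5).
R3 ← R3 − 10·R2.
Rank is 2 with 3 unknowns, leaving x_3 free.

infinitely many solutions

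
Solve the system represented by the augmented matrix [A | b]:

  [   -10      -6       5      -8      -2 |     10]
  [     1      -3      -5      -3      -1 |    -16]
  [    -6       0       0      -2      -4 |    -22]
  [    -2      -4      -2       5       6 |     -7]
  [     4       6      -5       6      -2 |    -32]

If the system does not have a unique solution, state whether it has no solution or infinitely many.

Row-reduce:
R1 ← R1 / (-10).
R2 ← R2 − 1·R1.
R3 ← R3 + 6·R1.
R4 ← R4 + 2·R1.
R5 ← R5 − 4·R1.
R2 ← R2 / (-18/5).
R1 ← R1 − 3/5·R2.
R3 ← R3 − 18/5·R2.
R4 ← R4 + 14/5·R2.
R5 ← R5 − 18/5·R2.
R3 ← R3 / (-15/2).
R1 ← R1 + 5/4·R3.
R2 ← R2 − 5/4·R3.
R4 ← R4 − 1/2·R3.
R5 ← R5 + 15/2·R3.
R4 ← R4 / (427/45).
R1 ← R1 − 1/3·R4.
R2 ← R2 − 8/9·R4.
R3 ← R3 − 2/15·R4.
Rank is 4 with 5 unknowns, leaving x_5 free.

infinitely many solutions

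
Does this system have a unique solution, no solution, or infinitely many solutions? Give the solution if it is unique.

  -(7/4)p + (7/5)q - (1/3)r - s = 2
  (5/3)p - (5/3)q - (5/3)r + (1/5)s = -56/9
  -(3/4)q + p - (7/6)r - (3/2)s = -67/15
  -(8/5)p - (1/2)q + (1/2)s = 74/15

Row-reduce the augmented matrix:
R1 ← R1 / (-7/4).
R2 ← R2 − 5/3·R1.
R3 ← R3 − 1·R1.
R4 ← R4 + 8/5·R1.
R2 ← R2 / (-1/3).
R1 ← R1 + 4/5·R2.
R3 ← R3 − 1/20·R2.
R4 ← R4 + 89/50·R2.
R3 ← R3 / (-139/84).
R1 ← R1 − 104/21·R3.
R2 ← R2 − 125/21·R3.
R4 ← R4 − 109/10·R3.
R4 ← R4 / (-2239/250).
R1 ← R1 + 104/25·R4.
R2 ← R2 + 28/5·R4.
R3 ← R3 − 33/25·R4.
Reading off the reduced rows gives p = -8/3, q = -4/3, r = 12/5, s = 0.

p = -8/3, q = -4/3, r = 12/5, s = 0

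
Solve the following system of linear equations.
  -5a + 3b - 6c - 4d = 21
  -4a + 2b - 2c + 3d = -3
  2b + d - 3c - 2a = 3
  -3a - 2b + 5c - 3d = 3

Row-reduce the augmented matrix:
R1 ← R1 / (-5).
R2 ← R2 + 4·R1.
R3 ← R3 + 2·R1.
R4 ← R4 + 3·R1.
R2 ← R2 / (-2/5).
R1 ← R1 + 3/5·R2.
R3 ← R3 − 4/5·R2.
R4 ← R4 + 19/5·R2.
R3 ← R3 / (5).
R1 ← R1 + 3·R3.
R2 ← R2 + 7·R3.
R4 ← R4 + 18·R3.
R4 ← R4 / (-11/2).
R1 ← R1 − 1/2·R4.
R2 ← R2 − 11/2·R4.
R3 ← R3 − 3·R4.
Reading off the reduced rows gives a = 0, b = 3, c = 0, d = -3.

a = 0, b = 3, c = 0, d = -3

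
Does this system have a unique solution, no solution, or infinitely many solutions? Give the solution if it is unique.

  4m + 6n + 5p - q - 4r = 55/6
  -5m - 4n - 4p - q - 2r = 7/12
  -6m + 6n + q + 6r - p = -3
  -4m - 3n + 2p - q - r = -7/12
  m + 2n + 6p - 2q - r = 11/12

Row-reduce the augmented matrix:
R1 ← R1 / (4).
R2 ← R2 + 5·R1.
R3 ← R3 + 6·R1.
R4 ← R4 + 4·R1.
R5 ← R5 − 1·R1.
R2 ← R2 / (7/2).
R1 ← R1 − 3/2·R2.
R3 ← R3 − 15·R2.
R4 ← R4 − 3·R2.
R5 ← R5 − 1/2·R2.
R3 ← R3 / (-22/7).
R1 ← R1 − 2/7·R3.
R2 ← R2 − 9/14·R3.
R4 ← R4 − 71/14·R3.
R5 ← R5 − 31/7·R3.
R4 ← R4 / (323/22).
R1 ← R1 − 17/11·R4.
R2 ← R2 − 27/22·R4.
R3 ← R3 + 32/11·R4.
R5 ← R5 − 126/11·R4.
R5 ← R5 / (1526/323).
R1 ← R1 + 9/19·R5.
R2 ← R2 − 2/323·R5.
R3 ← R3 − 79/323·R5.
R4 ← R4 − 1087/323·R5.
Reading off the reduced rows gives m = -1/4, n = 3/4, p = 0, q = 1, r = -5/3.

m = -1/4, n = 3/4, p = 0, q = 1, r = -5/3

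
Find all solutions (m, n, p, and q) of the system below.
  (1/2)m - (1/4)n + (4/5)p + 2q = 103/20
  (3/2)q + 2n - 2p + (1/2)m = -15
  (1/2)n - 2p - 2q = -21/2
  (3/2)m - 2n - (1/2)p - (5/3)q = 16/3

m = -1, n = -5, p = 3, q = 1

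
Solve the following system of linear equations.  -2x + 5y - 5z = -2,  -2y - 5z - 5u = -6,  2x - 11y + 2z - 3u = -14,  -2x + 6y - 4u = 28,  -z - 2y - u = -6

Row-reduce:
R1 ← R1 / (-2).
R3 ← R3 − 2·R1.
R4 ← R4 + 2·R1.
R2 ← R2 / (-2).
R1 ← R1 + 5/2·R2.
R3 ← R3 + 6·R2.
R4 ← R4 − 1·R2.
R5 ← R5 + 2·R2.
R3 ← R3 / (12).
R1 ← R1 − 35/4·R3.
R2 ← R2 − 5/2·R3.
R4 ← R4 − 5/2·R3.
R5 ← R5 − 4·R3.
R4 ← R4 / (-9).
R1 ← R1 + 5/2·R4.
R3 ← R3 − 1·R4.
Row 5 reduces to 0 = -2/3, a contradiction. The system is inconsistent.

no solution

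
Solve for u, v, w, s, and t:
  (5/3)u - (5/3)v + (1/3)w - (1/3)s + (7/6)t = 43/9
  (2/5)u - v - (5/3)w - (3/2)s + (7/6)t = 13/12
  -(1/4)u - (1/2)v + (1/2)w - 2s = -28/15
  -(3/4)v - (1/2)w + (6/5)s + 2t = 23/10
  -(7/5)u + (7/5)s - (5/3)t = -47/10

u = 8/3, v = 2/5, w = 0, s = 1/2, t = 1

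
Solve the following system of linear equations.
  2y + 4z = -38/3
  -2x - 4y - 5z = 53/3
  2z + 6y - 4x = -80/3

Row-reduce the augmented matrix:
Swap R1 and R2.
R1 ← R1 / (-2).
R3 ← R3 + 4·R1.
R2 ← R2 / (2).
R1 ← R1 − 2·R2.
R3 ← R3 − 14·R2.
R3 ← R3 / (-16).
R1 ← R1 + 3/2·R3.
R2 ← R2 − 2·R3.
Reading off the reduced rows gives x = 4/3, y = -3, z = -5/3.

x = 4/3, y = -3, z = -5/3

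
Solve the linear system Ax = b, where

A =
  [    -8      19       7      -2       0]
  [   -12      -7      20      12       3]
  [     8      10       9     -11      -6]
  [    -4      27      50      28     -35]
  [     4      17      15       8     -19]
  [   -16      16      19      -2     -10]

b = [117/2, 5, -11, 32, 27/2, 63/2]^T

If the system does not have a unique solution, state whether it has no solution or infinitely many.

x_1 = -1, x_2 = 3, x_3 = -1/2, x_4 = 3/2, x_5 = 2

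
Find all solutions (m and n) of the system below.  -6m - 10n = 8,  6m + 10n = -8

Row-reduce:
R1 ← R1 / (-6).
R2 ← R2 − 6·R1.
Rank is 1 with 2 unknowns, leaving n free.

infinitely many solutions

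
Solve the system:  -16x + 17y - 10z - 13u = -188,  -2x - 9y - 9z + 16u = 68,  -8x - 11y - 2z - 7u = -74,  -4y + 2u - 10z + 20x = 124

x = 6, y = -1, z = 1, u = 5

Row-reduce the augmented matrix:
R1 ← R1 / (-16).
R2 ← R2 + 2·R1.
R3 ← R3 + 8·R1.
R4 ← R4 − 20·R1.
R2 ← R2 / (-89/8).
R1 ← R1 + 17/16·R2.
R3 ← R3 + 39/2·R2.
R4 ← R4 − 69/4·R2.
R3 ← R3 / (1476/89).
R1 ← R1 − 243/178·R3.
R2 ← R2 − 62/89·R3.
R4 ← R4 + 3072/89·R3.
R4 ← R4 / (-6428/123).
R1 ← R1 − 281/164·R4.
R2 ← R2 + 98/369·R4.
R3 ← R3 + 1397/738·R4.
Reading off the reduced rows gives x = 6, y = -1, z = 1, u = 5.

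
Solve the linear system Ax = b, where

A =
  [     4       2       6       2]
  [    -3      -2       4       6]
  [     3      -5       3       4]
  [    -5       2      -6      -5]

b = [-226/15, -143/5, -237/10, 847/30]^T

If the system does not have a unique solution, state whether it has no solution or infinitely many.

Row-reduce the augmented matrix:
R1 ← R1 / (4).
R2 ← R2 + 3·R1.
R3 ← R3 − 3·R1.
R4 ← R4 + 5·R1.
R2 ← R2 / (-1/2).
R1 ← R1 − 1/2·R2.
R3 ← R3 + 13/2·R2.
R4 ← R4 − 9/2·R2.
R3 ← R3 / (-112).
R1 ← R1 − 10·R3.
R2 ← R2 + 17·R3.
R4 ← R4 − 78·R3.
R4 ← R4 / (-65/56).
R1 ← R1 + 27/56·R4.
R2 ← R2 + 65/112·R4.
R3 ← R3 − 95/112·R4.
Reading off the reduced rows gives x_1 = 1/3, x_2 = 3/2, x_3 = -12/5, x_4 = -5/2.

x_1 = 1/3, x_2 = 3/2, x_3 = -12/5, x_4 = -5/2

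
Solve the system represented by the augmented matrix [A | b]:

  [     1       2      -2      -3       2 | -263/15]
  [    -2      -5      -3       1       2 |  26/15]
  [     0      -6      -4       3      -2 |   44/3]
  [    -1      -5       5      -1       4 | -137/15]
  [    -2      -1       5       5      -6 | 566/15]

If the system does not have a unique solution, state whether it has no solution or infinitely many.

x_1 = -11/5, x_2 = -1/3, x_3 = 1/3, x_4 = 8/3, x_5 = -3

Row-reduce the augmented matrix:
R2 ← R2 + 2·R1.
R4 ← R4 + 1·R1.
R5 ← R5 + 2·R1.
R2 ← R2 / (-1).
R1 ← R1 − 2·R2.
R3 ← R3 + 6·R2.
R4 ← R4 + 3·R2.
R5 ← R5 − 3·R2.
R3 ← R3 / (38).
R1 ← R1 + 16·R3.
R2 ← R2 − 7·R3.
R4 ← R4 − 24·R3.
R5 ← R5 + 20·R3.
R4 ← R4 / (-187/19).
R1 ← R1 − 17/19·R4.
R2 ← R2 + 41/38·R4.
R3 ← R3 − 33/38·R4.
R5 ← R5 − 26/19·R4.
R5 ← R5 / (-436/187).
R1 ← R1 + 10/11·R5.
R2 ← R2 + 59/187·R5.
R3 ← R3 − 1/17·R5.
R4 ← R4 + 228/187·R5.
Reading off the reduced rows gives x_1 = -11/5, x_2 = -1/3, x_3 = 1/3, x_4 = 8/3, x_5 = -3.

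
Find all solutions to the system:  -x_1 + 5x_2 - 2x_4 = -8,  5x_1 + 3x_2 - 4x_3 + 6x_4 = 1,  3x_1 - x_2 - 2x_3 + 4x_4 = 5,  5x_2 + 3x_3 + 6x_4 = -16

Row-reduce:
R1 ← R1 / (-1).
R2 ← R2 − 5·R1.
R3 ← R3 − 3·R1.
R2 ← R2 / (28).
R1 ← R1 + 5·R2.
R3 ← R3 − 14·R2.
R4 ← R4 − 5·R2.
Swap R3 and R4.
R3 ← R3 / (26/7).
R1 ← R1 + 5/7·R3.
R2 ← R2 + 1/7·R3.
Row 4 reduces to 0 = 1/2, a contradiction. The system is inconsistent.

no solution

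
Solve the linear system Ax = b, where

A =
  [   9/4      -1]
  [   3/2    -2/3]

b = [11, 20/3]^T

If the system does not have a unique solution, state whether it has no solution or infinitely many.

Row-reduce:
R1 ← R1 / (9/4).
R2 ← R2 − 3/2·R1.
Row 2 reduces to 0 = -2/3, a contradiction. The system is inconsistent.

no solution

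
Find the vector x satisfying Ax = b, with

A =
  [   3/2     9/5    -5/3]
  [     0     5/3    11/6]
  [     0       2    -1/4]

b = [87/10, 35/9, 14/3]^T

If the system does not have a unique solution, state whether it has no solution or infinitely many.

Row-reduce the augmented matrix:
R1 ← R1 / (3/2).
R2 ← R2 / (5/3).
R1 ← R1 − 6/5·R2.
R3 ← R3 − 2·R2.
R3 ← R3 / (-49/20).
R1 ← R1 + 547/225·R3.
R2 ← R2 − 11/10·R3.
Reading off the reduced rows gives x_1 = 3, x_2 = 7/3, x_3 = 0.

x_1 = 3, x_2 = 7/3, x_3 = 0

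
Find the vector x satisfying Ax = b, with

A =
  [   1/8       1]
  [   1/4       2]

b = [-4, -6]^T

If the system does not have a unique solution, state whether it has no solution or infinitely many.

no solution

Row-reduce:
R1 ← R1 / (1/8).
R2 ← R2 − 1/4·R1.
Row 2 reduces to 0 = 2, a contradiction. The system is inconsistent.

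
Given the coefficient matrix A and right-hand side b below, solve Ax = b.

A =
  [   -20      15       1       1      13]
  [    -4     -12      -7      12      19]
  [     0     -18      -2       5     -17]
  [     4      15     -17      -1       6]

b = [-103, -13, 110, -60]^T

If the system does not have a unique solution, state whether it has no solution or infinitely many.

infinitely many solutions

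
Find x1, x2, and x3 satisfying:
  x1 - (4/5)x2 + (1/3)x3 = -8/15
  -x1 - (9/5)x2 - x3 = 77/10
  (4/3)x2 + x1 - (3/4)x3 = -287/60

x1 = -11/5, x2 = -5/2, x3 = -1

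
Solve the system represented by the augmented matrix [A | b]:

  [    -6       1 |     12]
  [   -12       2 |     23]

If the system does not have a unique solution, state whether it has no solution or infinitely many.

Row-reduce:
R1 ← R1 / (-6).
R2 ← R2 + 12·R1.
Row 2 reduces to 0 = -1, a contradiction. The system is inconsistent.

no solution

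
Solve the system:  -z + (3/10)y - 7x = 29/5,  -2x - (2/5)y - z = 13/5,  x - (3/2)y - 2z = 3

Row-reduce:
R1 ← R1 / (-7).
R2 ← R2 + 2·R1.
R3 ← R3 − 1·R1.
R2 ← R2 / (-17/35).
R1 ← R1 + 3/70·R2.
R3 ← R3 + 51/35·R2.
Row 3 reduces to 0 = 1, a contradiction. The system is inconsistent.

no solution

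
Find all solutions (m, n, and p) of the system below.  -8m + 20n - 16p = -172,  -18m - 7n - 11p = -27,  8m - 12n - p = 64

Row-reduce the augmented matrix:
R1 ← R1 / (-8).
R2 ← R2 + 18·R1.
R3 ← R3 − 8·R1.
R2 ← R2 / (-52).
R1 ← R1 + 5/2·R2.
R3 ← R3 − 8·R2.
R3 ← R3 / (-171/13).
R1 ← R1 − 83/104·R3.
R2 ← R2 + 25/52·R3.
Reading off the reduced rows gives m = 1, n = -5, p = 4.

m = 1, n = -5, p = 4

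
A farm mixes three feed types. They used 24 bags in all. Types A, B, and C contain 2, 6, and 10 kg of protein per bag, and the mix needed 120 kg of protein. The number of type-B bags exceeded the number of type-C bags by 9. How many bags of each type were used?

Let a = type-A bags, b = type-B bags, c = type-C bags.
  a + b + c = 24
  2a + 6b + 10c = 120
  b - c = 9
Row-reduce the augmented matrix:
R2 ← R2 − 2·R1.
R2 ← R2 / (4).
R1 ← R1 − 1·R2.
R3 ← R3 − 1·R2.
R3 ← R3 / (-3).
R1 ← R1 + 1·R3.
R2 ← R2 − 2·R3.
Reading off the reduced rows gives a = 9, b = 12, c = 3.

type-A bags: 9, type-B bags: 12, type-C bags: 3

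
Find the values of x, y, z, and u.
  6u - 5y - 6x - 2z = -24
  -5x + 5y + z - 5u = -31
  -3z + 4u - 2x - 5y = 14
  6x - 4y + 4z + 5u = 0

Row-reduce the augmented matrix:
R1 ← R1 / (-6).
R2 ← R2 + 5·R1.
R3 ← R3 + 2·R1.
R4 ← R4 − 6·R1.
R2 ← R2 / (55/6).
R1 ← R1 − 5/6·R2.
R3 ← R3 + 10/3·R2.
R4 ← R4 + 9·R2.
R3 ← R3 / (-15/11).
R1 ← R1 − 1/11·R3.
R2 ← R2 − 16/55·R3.
R4 ← R4 − 254/55·R3.
R4 ← R4 / (-109/25).
R1 ← R1 + 1/5·R4.
R2 ← R2 + 36/25·R4.
R3 ← R3 − 6/5·R4.
Reading off the reduced rows gives x = 5, y = -6, z = -6, u = -6.

x = 5, y = -6, z = -6, u = -6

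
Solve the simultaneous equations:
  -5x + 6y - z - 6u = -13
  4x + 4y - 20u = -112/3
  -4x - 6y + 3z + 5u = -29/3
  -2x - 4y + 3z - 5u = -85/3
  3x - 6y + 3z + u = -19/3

Row-reduce the augmented matrix:
R1 ← R1 / (-5).
R2 ← R2 − 4·R1.
R3 ← R3 + 4·R1.
R4 ← R4 + 2·R1.
R5 ← R5 − 3·R1.
R2 ← R2 / (44/5).
R1 ← R1 + 6/5·R2.
R3 ← R3 + 54/5·R2.
R4 ← R4 + 32/5·R2.
R5 ← R5 + 12/5·R2.
R3 ← R3 / (31/11).
R1 ← R1 − 1/11·R3.
R2 ← R2 + 1/11·R3.
R4 ← R4 − 31/11·R3.
R5 ← R5 − 24/11·R3.
Swap R4 and R5.
R4 ← R4 / (205/31).
R1 ← R1 + 47/31·R4.
R2 ← R2 + 108/31·R4.
R3 ← R3 + 227/31·R4.
R5 reduces to 0 = 0, so the extra equation is consistent.
Reading off the reduced rows gives x = 2, y = 2, z = -1, u = 8/3.

x = 2, y = 2, z = -1, u = 8/3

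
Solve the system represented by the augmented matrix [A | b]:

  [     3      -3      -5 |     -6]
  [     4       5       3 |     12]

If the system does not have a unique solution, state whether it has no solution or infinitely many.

infinitely many solutions

Row-reduce:
R1 ← R1 / (3).
R2 ← R2 − 4·R1.
R2 ← R2 / (9).
R1 ← R1 + 1·R2.
Rank is 2 with 3 unknowns, leaving x_3 free.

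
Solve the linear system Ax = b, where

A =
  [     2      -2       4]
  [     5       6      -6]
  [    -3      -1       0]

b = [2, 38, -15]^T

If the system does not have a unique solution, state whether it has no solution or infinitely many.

x_1 = 4, x_2 = 3, x_3 = 0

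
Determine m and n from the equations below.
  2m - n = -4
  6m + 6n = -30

m = -3, n = -2

From equation 1: n = 4 + 2·m.
Substitute into equation 2 and solve: m = -3.
Then n = -2.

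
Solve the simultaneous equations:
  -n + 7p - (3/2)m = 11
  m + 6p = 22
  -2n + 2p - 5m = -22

infinitely many solutions

Row-reduce:
R1 ← R1 / (-3/2).
R2 ← R2 − 1·R1.
R3 ← R3 + 5·R1.
R2 ← R2 / (-2/3).
R1 ← R1 − 2/3·R2.
R3 ← R3 − 4/3·R2.
Rank is 2 with 3 unknowns, leaving p free.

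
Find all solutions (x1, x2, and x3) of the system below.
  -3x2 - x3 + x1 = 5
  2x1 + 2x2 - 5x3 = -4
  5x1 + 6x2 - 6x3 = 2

Row-reduce the augmented matrix:
R2 ← R2 − 2·R1.
R3 ← R3 − 5·R1.
R2 ← R2 / (8).
R1 ← R1 + 3·R2.
R3 ← R3 − 21·R2.
R3 ← R3 / (55/8).
R1 ← R1 + 17/8·R3.
R2 ← R2 + 3/8·R3.
Reading off the reduced rows gives x1 = 4, x2 = -1, x3 = 2.

x1 = 4, x2 = -1, x3 = 2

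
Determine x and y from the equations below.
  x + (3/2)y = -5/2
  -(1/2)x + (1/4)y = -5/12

From equation 1: x = -5/2 − 3/2·y.
Substitute into equation 2 and solve: y = -5/3.
Then x = 0.

x = 0, y = -5/3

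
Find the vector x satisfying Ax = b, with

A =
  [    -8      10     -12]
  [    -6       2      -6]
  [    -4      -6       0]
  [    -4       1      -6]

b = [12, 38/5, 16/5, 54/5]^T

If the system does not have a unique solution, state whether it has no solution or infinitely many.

x_1 = 1, x_2 = -6/5, x_3 = -8/3

Row-reduce the augmented matrix:
R1 ← R1 / (-8).
R2 ← R2 + 6·R1.
R3 ← R3 + 4·R1.
R4 ← R4 + 4·R1.
R2 ← R2 / (-11/2).
R1 ← R1 + 5/4·R2.
R3 ← R3 + 11·R2.
R4 ← R4 + 4·R2.
Swap R3 and R4.
R3 ← R3 / (-24/11).
R1 ← R1 − 9/11·R3.
R2 ← R2 + 6/11·R3.
R4 reduces to 0 = 0, so the extra equation is consistent.
Reading off the reduced rows gives x_1 = 1, x_2 = -6/5, x_3 = -8/3.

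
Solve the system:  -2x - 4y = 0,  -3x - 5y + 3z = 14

Row-reduce:
R1 ← R1 / (-2).
R2 ← R2 + 3·R1.
R1 ← R1 − 2·R2.
Rank is 2 with 3 unknowns, leaving z free.

infinitely many solutions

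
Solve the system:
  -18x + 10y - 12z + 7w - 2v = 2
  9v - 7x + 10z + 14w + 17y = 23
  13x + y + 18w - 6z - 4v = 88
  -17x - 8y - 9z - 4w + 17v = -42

Row-reduce:
R1 ← R1 / (-18).
R2 ← R2 + 7·R1.
R3 ← R3 − 13·R1.
R4 ← R4 + 17·R1.
R2 ← R2 / (118/9).
R1 ← R1 + 5/9·R2.
R3 ← R3 − 74/9·R2.
R4 ← R4 + 157/9·R2.
R3 ← R3 / (-1408/59).
R1 ← R1 − 76/59·R3.
R2 ← R2 − 66/59·R3.
R4 ← R4 − 1289/59·R3.
R4 ← R4 / (26789/1408).
R1 ← R1 − 335/352·R4.
R2 ← R2 − 103/64·R4.
R3 ← R3 + 943/1408·R4.
Rank is 4 with 5 unknowns, leaving v free.

infinitely many solutions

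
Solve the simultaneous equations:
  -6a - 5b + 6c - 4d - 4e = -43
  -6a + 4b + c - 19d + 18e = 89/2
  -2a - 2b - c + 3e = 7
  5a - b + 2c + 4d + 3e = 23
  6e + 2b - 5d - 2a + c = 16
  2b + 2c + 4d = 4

no solution

Row-reduce:
R1 ← R1 / (-6).
R2 ← R2 + 6·R1.
R3 ← R3 + 2·R1.
R4 ← R4 − 5·R1.
R5 ← R5 + 2·R1.
R2 ← R2 / (9).
R1 ← R1 − 5/6·R2.
R3 ← R3 + 1/3·R2.
R4 ← R4 + 31/6·R2.
R5 ← R5 − 11/3·R2.
R6 ← R6 − 2·R2.
R3 ← R3 / (-86/27).
R1 ← R1 + 29/54·R3.
R2 ← R2 + 5/9·R3.
R4 ← R4 − 223/54·R3.
R5 ← R5 − 28/27·R3.
R6 ← R6 − 28/9·R3.
R4 ← R4 / (-1193/172).
R1 ← R1 − 331/172·R4.
R2 ← R2 + 155/86·R4.
R3 ← R3 + 21/86·R4.
R5 ← R5 − 116/43·R4.
R6 ← R6 − 348/43·R4.
R5 ← R5 / (8858/1193).
R1 ← R1 − 3609/1193·R5.
R2 ← R2 + 4036/1193·R5.
R3 ← R3 + 2725/1193·R5.
R4 ← R4 + 3263/1193·R5.
R6 ← R6 − 26574/1193·R5.
Row 6 reduces to 0 = 1/2, a contradiction. The system is inconsistent.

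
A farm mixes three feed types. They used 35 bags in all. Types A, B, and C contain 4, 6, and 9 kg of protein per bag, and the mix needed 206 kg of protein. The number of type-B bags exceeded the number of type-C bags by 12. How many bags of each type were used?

Let a = type-A bags, b = type-B bags, c = type-C bags.
  a + b + c = 35
  4a + 6b + 9c = 206
  b - c = 12
Row-reduce the augmented matrix:
R2 ← R2 − 4·R1.
R2 ← R2 / (2).
R1 ← R1 − 1·R2.
R3 ← R3 − 1·R2.
R3 ← R3 / (-7/2).
R1 ← R1 + 3/2·R3.
R2 ← R2 − 5/2·R3.
Reading off the reduced rows gives a = 11, b = 18, c = 6.

type-A bags: 11, type-B bags: 18, type-C bags: 6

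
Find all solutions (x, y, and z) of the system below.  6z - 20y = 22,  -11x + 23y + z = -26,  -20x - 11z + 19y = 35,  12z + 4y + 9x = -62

Row-reduce:
Swap R1 and R2.
R1 ← R1 / (-11).
R3 ← R3 + 20·R1.
R4 ← R4 − 9·R1.
R2 ← R2 / (-20).
R1 ← R1 + 23/11·R2.
R3 ← R3 + 251/11·R2.
R4 ← R4 − 251/11·R2.
R3 ← R3 / (-2163/110).
R1 ← R1 + 79/110·R3.
R2 ← R2 + 3/10·R3.
R4 ← R4 − 2163/110·R3.
Row 4 reduces to 0 = -1, a contradiction. The system is inconsistent.

no solution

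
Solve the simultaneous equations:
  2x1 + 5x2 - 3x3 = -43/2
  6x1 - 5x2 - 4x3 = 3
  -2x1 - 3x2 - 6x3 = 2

Row-reduce the augmented matrix:
R1 ← R1 / (2).
R2 ← R2 − 6·R1.
R3 ← R3 + 2·R1.
R2 ← R2 / (-20).
R1 ← R1 − 5/2·R2.
R3 ← R3 − 2·R2.
R3 ← R3 / (-17/2).
R1 ← R1 + 7/8·R3.
R2 ← R2 + 1/4·R3.
Reading off the reduced rows gives x1 = -1, x2 = -3, x3 = 3/2.

x1 = -1, x2 = -3, x3 = 3/2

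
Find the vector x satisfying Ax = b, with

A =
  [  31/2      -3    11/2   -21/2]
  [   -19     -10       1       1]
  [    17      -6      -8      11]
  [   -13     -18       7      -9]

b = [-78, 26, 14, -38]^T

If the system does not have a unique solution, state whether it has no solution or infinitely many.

no solution

Row-reduce:
R1 ← R1 / (31/2).
R2 ← R2 + 19·R1.
R3 ← R3 − 17·R1.
R4 ← R4 + 13·R1.
R2 ← R2 / (-424/31).
R1 ← R1 + 6/31·R2.
R3 ← R3 + 84/31·R2.
R4 ← R4 + 636/31·R2.
R3 ← R3 / (-825/53).
R1 ← R1 − 13/53·R3.
R2 ← R2 + 30/53·R3.
Row 4 reduces to 0 = 1, a contradiction. The system is inconsistent.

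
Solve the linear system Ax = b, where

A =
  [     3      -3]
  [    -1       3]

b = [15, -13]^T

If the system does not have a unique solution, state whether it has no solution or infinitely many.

x_1 = 1, x_2 = -4

Row-reduce the augmented matrix:
R1 ← R1 / (3).
R2 ← R2 + 1·R1.
R2 ← R2 / (2).
R1 ← R1 + 1·R2.
Reading off the reduced rows gives x_1 = 1, x_2 = -4.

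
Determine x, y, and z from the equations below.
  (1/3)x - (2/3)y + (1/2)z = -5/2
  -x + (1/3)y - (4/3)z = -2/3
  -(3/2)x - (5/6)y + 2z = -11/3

Row-reduce the augmented matrix:
R1 ← R1 / (1/3).
R2 ← R2 + 1·R1.
R3 ← R3 + 3/2·R1.
R2 ← R2 / (-5/3).
R1 ← R1 + 2·R2.
R3 ← R3 + 23/6·R2.
R3 ← R3 / (58/15).
R1 ← R1 − 13/10·R3.
R2 ← R2 + 1/10·R3.
Reading off the reduced rows gives x = 1, y = 5, z = 1.

x = 1, y = 5, z = 1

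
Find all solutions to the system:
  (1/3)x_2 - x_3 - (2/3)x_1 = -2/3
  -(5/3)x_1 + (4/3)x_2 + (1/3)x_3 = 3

Row-reduce:
R1 ← R1 / (-2/3).
R2 ← R2 + 5/3·R1.
R2 ← R2 / (1/2).
R1 ← R1 + 1/2·R2.
Rank is 2 with 3 unknowns, leaving x_3 free.

infinitely many solutions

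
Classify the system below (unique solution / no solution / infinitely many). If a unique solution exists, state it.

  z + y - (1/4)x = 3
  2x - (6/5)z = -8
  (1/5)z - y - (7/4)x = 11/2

Row-reduce:
R1 ← R1 / (-1/4).
R2 ← R2 − 2·R1.
R3 ← R3 + 7/4·R1.
R2 ← R2 / (8).
R1 ← R1 + 4·R2.
R3 ← R3 + 8·R2.
Row 3 reduces to 0 = 1/2, a contradiction. The system is inconsistent.

no solution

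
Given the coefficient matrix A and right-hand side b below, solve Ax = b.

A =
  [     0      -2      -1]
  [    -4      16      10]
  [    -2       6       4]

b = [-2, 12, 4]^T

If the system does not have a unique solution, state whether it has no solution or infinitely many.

infinitely many solutions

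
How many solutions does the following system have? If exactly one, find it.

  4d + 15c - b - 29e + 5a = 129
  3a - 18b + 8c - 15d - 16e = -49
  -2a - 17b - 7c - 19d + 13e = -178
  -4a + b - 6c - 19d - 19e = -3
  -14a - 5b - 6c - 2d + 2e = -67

Row-reduce:
R1 ← R1 / (5).
R2 ← R2 − 3·R1.
R3 ← R3 + 2·R1.
R4 ← R4 + 4·R1.
R5 ← R5 + 14·R1.
R2 ← R2 / (-87/5).
R1 ← R1 + 1/5·R2.
R3 ← R3 + 87/5·R2.
R4 ← R4 − 1/5·R2.
R5 ← R5 + 39/5·R2.
Swap R3 and R4.
R3 ← R3 / (521/87).
R1 ← R1 − 262/87·R3.
R2 ← R2 − 5/87·R3.
R5 ← R5 − 1057/29·R3.
Swap R4 and R5.
R4 ← R4 / (59593/521).
R1 ← R1 − 4713/521·R4.
R2 ← R2 − 601/521·R4.
R3 ← R3 + 1392/521·R4.
Rank is 4 with 5 unknowns, leaving e free.

infinitely many solutions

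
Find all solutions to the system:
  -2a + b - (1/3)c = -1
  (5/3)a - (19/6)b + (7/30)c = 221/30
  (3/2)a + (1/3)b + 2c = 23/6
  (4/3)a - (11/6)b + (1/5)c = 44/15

no solution

Row-reduce:
R1 ← R1 / (-2).
R2 ← R2 − 5/3·R1.
R3 ← R3 − 3/2·R1.
R4 ← R4 − 4/3·R1.
R2 ← R2 / (-7/3).
R1 ← R1 + 1/2·R2.
R3 ← R3 − 13/12·R2.
R4 ← R4 + 7/6·R2.
R3 ← R3 / (2179/1260).
R1 ← R1 − 37/210·R3.
R2 ← R2 − 2/105·R3.
Row 4 reduces to 0 = -1, a contradiction. The system is inconsistent.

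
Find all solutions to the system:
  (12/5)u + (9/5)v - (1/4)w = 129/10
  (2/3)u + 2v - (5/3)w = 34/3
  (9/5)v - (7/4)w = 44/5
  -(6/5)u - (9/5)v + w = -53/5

no solution

Row-reduce:
R1 ← R1 / (12/5).
R2 ← R2 − 2/3·R1.
R4 ← R4 + 6/5·R1.
R2 ← R2 / (3/2).
R1 ← R1 − 3/4·R2.
R3 ← R3 − 9/5·R2.
R4 ← R4 + 9/10·R2.
R3 ← R3 / (1/6).
R1 ← R1 − 25/36·R3.
R2 ← R2 + 115/108·R3.
R4 ← R4 + 1/12·R3.
Row 4 reduces to 0 = 1/4, a contradiction. The system is inconsistent.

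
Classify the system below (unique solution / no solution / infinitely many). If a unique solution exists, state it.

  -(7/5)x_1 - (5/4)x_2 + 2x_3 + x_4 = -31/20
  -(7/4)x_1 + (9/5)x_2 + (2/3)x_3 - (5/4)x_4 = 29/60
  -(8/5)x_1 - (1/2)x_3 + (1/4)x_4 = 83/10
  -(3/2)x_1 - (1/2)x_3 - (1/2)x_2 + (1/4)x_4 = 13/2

x_1 = -3, x_2 = 3, x_3 = -4, x_4 = 6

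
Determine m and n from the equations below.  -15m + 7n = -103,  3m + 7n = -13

m = 5, n = -4

Row-reduce the augmented matrix:
R1 ← R1 / (-15).
R2 ← R2 − 3·R1.
R2 ← R2 / (42/5).
R1 ← R1 + 7/15·R2.
Reading off the reduced rows gives m = 5, n = -4.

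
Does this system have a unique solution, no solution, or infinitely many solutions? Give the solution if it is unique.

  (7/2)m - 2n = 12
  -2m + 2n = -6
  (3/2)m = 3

Row-reduce:
R1 ← R1 / (7/2).
R2 ← R2 + 2·R1.
R3 ← R3 − 3/2·R1.
R2 ← R2 / (6/7).
R1 ← R1 + 4/7·R2.
R3 ← R3 − 6/7·R2.
Row 3 reduces to 0 = -3, a contradiction. The system is inconsistent.

no solution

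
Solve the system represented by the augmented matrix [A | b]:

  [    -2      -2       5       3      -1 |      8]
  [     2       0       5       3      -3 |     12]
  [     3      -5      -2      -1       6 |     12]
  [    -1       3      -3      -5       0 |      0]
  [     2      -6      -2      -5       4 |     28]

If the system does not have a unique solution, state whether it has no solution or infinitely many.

x_1 = 2, x_2 = -2, x_3 = 4, x_4 = -4, x_5 = 0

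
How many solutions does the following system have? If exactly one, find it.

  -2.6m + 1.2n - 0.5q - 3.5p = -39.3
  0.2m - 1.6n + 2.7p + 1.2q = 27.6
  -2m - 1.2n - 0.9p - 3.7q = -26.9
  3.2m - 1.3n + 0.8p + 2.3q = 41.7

Row-reduce the augmented matrix:
R1 ← R1 / (-13/5).
R2 ← R2 − 1/5·R1.
R3 ← R3 + 2·R1.
R4 ← R4 − 16/5·R1.
R2 ← R2 / (-98/65).
R1 ← R1 + 6/13·R2.
R3 ← R3 + 138/65·R2.
R4 ← R4 − 23/130·R2.
R3 ← R3 / (-799/490).
R1 ← R1 − 59/98·R3.
R2 ← R2 + 79/49·R3.
R4 ← R4 + 1579/490·R3.
R4 ← R4 / (370903/31960).
R1 ← R1 + 1591/799·R4.
R2 ← R2 − 13183/3196·R4.
R3 ← R3 − 2426/799·R4.
Reading off the reduced rows gives m = 6, n = -6, p = 4, q = 5.

m = 6, n = -6, p = 4, q = 5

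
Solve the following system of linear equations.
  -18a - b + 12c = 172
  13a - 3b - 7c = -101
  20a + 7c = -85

Row-reduce the augmented matrix:
R1 ← R1 / (-18).
R2 ← R2 − 13·R1.
R3 ← R3 − 20·R1.
R2 ← R2 / (-67/18).
R1 ← R1 − 1/18·R2.
R3 ← R3 + 10/9·R2.
R3 ← R3 / (1329/67).
R1 ← R1 + 43/67·R3.
R2 ← R2 + 30/67·R3.
Reading off the reduced rows gives a = -6, b = -4, c = 5.

a = -6, b = -4, c = 5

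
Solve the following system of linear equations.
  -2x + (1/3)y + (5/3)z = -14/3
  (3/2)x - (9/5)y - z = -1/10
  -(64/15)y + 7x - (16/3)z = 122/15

no solution

Row-reduce:
R1 ← R1 / (-2).
R2 ← R2 − 3/2·R1.
R3 ← R3 − 7·R1.
R2 ← R2 / (-31/20).
R1 ← R1 + 1/6·R2.
R3 ← R3 + 31/10·R2.
Row 3 reduces to 0 = -1, a contradiction. The system is inconsistent.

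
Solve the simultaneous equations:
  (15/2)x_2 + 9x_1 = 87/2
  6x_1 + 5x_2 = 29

Row-reduce:
R1 ← R1 / (9).
R2 ← R2 − 6·R1.
Rank is 1 with 2 unknowns, leaving x_2 free.

infinitely many solutions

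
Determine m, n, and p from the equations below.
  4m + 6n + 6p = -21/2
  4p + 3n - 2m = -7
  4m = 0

Row-reduce the augmented matrix:
R1 ← R1 / (4).
R2 ← R2 + 2·R1.
R3 ← R3 − 4·R1.
R2 ← R2 / (6).
R1 ← R1 − 3/2·R2.
R3 ← R3 + 6·R2.
R1 ← R1 + 1/4·R3.
R2 ← R2 − 7/6·R3.
Reading off the reduced rows gives m = 0, n = 0, p = -7/4.

m = 0, n = 0, p = -7/4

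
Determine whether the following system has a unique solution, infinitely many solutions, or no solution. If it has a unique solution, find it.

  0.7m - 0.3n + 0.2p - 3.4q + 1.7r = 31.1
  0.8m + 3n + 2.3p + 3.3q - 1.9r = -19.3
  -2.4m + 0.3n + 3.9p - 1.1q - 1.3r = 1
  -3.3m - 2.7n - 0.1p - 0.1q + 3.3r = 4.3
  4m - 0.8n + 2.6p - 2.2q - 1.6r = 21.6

m = 3, n = 1, p = 2, q = -6, r = 5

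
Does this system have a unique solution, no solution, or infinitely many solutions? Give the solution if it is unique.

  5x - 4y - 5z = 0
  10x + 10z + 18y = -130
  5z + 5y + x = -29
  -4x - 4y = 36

Row-reduce the augmented matrix:
R1 ← R1 / (5).
R2 ← R2 − 10·R1.
R3 ← R3 − 1·R1.
R4 ← R4 + 4·R1.
R2 ← R2 / (26).
R1 ← R1 + 4/5·R2.
R3 ← R3 − 29/5·R2.
R4 ← R4 + 36/5·R2.
R3 ← R3 / (20/13).
R1 ← R1 + 5/13·R3.
R2 ← R2 − 10/13·R3.
R4 ← R4 − 20/13·R3.
R4 reduces to 0 = 0, so the extra equation is consistent.
Reading off the reduced rows gives x = -4, y = -5, z = 0.

x = -4, y = -5, z = 0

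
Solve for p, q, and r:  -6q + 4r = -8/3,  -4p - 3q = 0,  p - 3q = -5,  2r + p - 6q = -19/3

p = -1, q = 4/3, r = 4/3

Row-reduce the augmented matrix:
Swap R1 and R2.
R1 ← R1 / (-4).
R3 ← R3 − 1·R1.
R4 ← R4 − 1·R1.
R2 ← R2 / (-6).
R1 ← R1 − 3/4·R2.
R3 ← R3 + 15/4·R2.
R4 ← R4 + 27/4·R2.
R3 ← R3 / (-5/2).
R1 ← R1 − 1/2·R3.
R2 ← R2 + 2/3·R3.
R4 ← R4 + 5/2·R3.
R4 reduces to 0 = 0, so the extra equation is consistent.
Reading off the reduced rows gives p = -1, q = 4/3, r = 4/3.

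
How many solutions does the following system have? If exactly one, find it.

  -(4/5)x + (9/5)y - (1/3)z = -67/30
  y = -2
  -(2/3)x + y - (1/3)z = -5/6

x = -3/2, y = -2, z = -1/2

Row-reduce the augmented matrix:
R1 ← R1 / (-4/5).
R3 ← R3 + 2/3·R1.
R1 ← R1 + 9/4·R2.
R3 ← R3 + 1/2·R2.
R3 ← R3 / (-1/18).
R1 ← R1 − 5/12·R3.
Reading off the reduced rows gives x = -3/2, y = -2, z = -1/2.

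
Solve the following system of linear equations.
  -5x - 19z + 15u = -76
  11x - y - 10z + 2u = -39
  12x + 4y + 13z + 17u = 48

Row-reduce:
R1 ← R1 / (-5).
R2 ← R2 − 11·R1.
R3 ← R3 − 12·R1.
R2 ← R2 / (-1).
R3 ← R3 − 4·R2.
R3 ← R3 / (-1199/5).
R1 ← R1 − 19/5·R3.
R2 ← R2 − 259/5·R3.
Rank is 3 with 4 unknowns, leaving u free.

infinitely many solutions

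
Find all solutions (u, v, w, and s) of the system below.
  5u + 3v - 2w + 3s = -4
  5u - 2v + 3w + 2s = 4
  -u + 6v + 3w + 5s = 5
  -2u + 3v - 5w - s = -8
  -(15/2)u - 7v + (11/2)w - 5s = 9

no solution

Row-reduce:
R1 ← R1 / (5).
R2 ← R2 − 5·R1.
R3 ← R3 + 1·R1.
R4 ← R4 + 2·R1.
R5 ← R5 + 15/2·R1.
R2 ← R2 / (-5).
R1 ← R1 − 3/5·R2.
R3 ← R3 − 33/5·R2.
R4 ← R4 − 21/5·R2.
R5 ← R5 + 5/2·R2.
R3 ← R3 / (46/5).
R1 ← R1 − 1/5·R3.
R2 ← R2 + 1·R3.
R4 ← R4 + 8/5·R3.
R4 ← R4 / (12/115).
R1 ← R1 − 89/230·R4.
R2 ← R2 − 153/230·R4.
R3 ← R3 − 107/230·R4.
Row 5 reduces to 0 = -1, a contradiction. The system is inconsistent.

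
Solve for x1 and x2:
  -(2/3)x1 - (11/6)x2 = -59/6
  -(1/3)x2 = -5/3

x1 = 1, x2 = 5

Row-reduce the augmented matrix:
R1 ← R1 / (-2/3).
R2 ← R2 / (-1/3).
R1 ← R1 − 11/4·R2.
Reading off the reduced rows gives x1 = 1, x2 = 5.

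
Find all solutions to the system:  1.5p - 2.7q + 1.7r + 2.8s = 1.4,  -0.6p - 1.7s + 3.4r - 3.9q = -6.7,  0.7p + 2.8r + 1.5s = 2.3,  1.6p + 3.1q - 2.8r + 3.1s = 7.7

p = -1, q = 1, r = 0, s = 2

Row-reduce the augmented matrix:
R1 ← R1 / (3/2).
R2 ← R2 + 3/5·R1.
R3 ← R3 − 7/10·R1.
R4 ← R4 − 8/5·R1.
R2 ← R2 / (-249/50).
R1 ← R1 + 9/5·R2.
R3 ← R3 − 63/50·R2.
R4 ← R4 − 299/50·R2.
R3 ← R3 / (7567/2490).
R1 ← R1 + 85/249·R3.
R2 ← R2 + 68/83·R3.
R4 ← R4 − 356/1245·R3.
R4 ← R4 / (-66686/113505).
R1 ← R1 − 15751/7567·R4.
R2 ← R2 − 2929/22701·R4.
R3 ← R3 − 116/7567·R4.
Reading off the reduced rows gives p = -1, q = 1, r = 0, s = 2.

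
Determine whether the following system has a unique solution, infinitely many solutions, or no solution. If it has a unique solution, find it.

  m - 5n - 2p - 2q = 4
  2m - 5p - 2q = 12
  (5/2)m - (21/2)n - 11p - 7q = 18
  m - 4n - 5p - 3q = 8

infinitely many solutions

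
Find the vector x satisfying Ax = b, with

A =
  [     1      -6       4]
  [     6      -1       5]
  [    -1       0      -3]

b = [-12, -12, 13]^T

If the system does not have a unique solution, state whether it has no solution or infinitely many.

x_1 = 2, x_2 = -1, x_3 = -5

Row-reduce the augmented matrix:
R2 ← R2 − 6·R1.
R3 ← R3 + 1·R1.
R2 ← R2 / (35).
R1 ← R1 + 6·R2.
R3 ← R3 + 6·R2.
R3 ← R3 / (-79/35).
R1 ← R1 − 26/35·R3.
R2 ← R2 + 19/35·R3.
Reading off the reduced rows gives x_1 = 2, x_2 = -1, x_3 = -5.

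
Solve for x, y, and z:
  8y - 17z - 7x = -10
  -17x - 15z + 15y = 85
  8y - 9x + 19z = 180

Row-reduce the augmented matrix:
R1 ← R1 / (-7).
R2 ← R2 + 17·R1.
R3 ← R3 + 9·R1.
R2 ← R2 / (-31/7).
R1 ← R1 + 8/7·R2.
R3 ← R3 + 16/7·R2.
R3 ← R3 / (846/31).
R1 ← R1 + 135/31·R3.
R2 ← R2 + 184/31·R3.
Reading off the reduced rows gives x = -5, y = 5, z = 5.

x = -5, y = 5, z = 5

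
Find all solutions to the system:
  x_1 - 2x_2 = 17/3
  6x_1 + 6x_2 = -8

x_1 = 1, x_2 = -7/3

Row-reduce the augmented matrix:
R2 ← R2 − 6·R1.
R2 ← R2 / (18).
R1 ← R1 + 2·R2.
Reading off the reduced rows gives x_1 = 1, x_2 = -7/3.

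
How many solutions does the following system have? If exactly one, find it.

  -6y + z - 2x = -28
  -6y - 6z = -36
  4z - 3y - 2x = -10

infinitely many solutions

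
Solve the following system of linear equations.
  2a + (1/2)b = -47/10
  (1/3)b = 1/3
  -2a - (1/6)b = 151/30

Row-reduce the augmented matrix:
R1 ← R1 / (2).
R3 ← R3 + 2·R1.
R2 ← R2 / (1/3).
R1 ← R1 − 1/4·R2.
R3 ← R3 − 1/3·R2.
R3 reduces to 0 = 0, so the extra equation is consistent.
Reading off the reduced rows gives a = -13/5, b = 1.

a = -13/5, b = 1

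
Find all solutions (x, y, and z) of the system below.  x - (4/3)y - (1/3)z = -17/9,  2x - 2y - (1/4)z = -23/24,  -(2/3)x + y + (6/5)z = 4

x = 5/2, y = 8/3, z = 5/2

Row-reduce the augmented matrix:
R2 ← R2 − 2·R1.
R3 ← R3 + 2/3·R1.
R2 ← R2 / (2/3).
R1 ← R1 + 4/3·R2.
R3 ← R3 − 1/9·R2.
R3 ← R3 / (109/120).
R1 ← R1 − 1/2·R3.
R2 ← R2 − 5/8·R3.
Reading off the reduced rows gives x = 5/2, y = 8/3, z = 5/2.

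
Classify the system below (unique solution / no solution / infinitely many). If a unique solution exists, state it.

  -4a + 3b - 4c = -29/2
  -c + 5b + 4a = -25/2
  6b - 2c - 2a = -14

a = -1/2, b = -3/2, c = 3

Row-reduce the augmented matrix:
R1 ← R1 / (-4).
R2 ← R2 − 4·R1.
R3 ← R3 + 2·R1.
R2 ← R2 / (8).
R1 ← R1 + 3/4·R2.
R3 ← R3 − 9/2·R2.
R3 ← R3 / (45/16).
R1 ← R1 − 17/32·R3.
R2 ← R2 + 5/8·R3.
Reading off the reduced rows gives a = -1/2, b = -3/2, c = 3.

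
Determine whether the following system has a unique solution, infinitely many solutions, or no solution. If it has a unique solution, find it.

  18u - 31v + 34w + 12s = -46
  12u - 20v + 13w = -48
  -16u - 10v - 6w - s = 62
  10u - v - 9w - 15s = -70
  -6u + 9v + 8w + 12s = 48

Row-reduce:
R1 ← R1 / (18).
R2 ← R2 − 12·R1.
R3 ← R3 + 16·R1.
R4 ← R4 − 10·R1.
R5 ← R5 + 6·R1.
R2 ← R2 / (2/3).
R1 ← R1 + 31/18·R2.
R3 ← R3 + 338/9·R2.
R4 ← R4 − 146/9·R2.
R5 ← R5 + 4/3·R2.
R3 ← R3 / (-1561/3).
R1 ← R1 + 277/12·R3.
R2 ← R2 + 29/2·R3.
R4 ← R4 − 622/3·R3.
R4 ← R4 / (-607/223).
R1 ← R1 + 389/892·R4.
R2 ← R2 − 129/446·R4.
R3 ← R3 − 189/223·R4.
Row 5 reduces to 0 = -2, a contradiction. The system is inconsistent.

no solution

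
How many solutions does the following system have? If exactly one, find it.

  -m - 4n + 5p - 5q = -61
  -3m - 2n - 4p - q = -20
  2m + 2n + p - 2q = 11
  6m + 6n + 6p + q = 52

m = 6, n = 5, p = -3, q = 4

Row-reduce the augmented matrix:
R1 ← R1 / (-1).
R2 ← R2 + 3·R1.
R3 ← R3 − 2·R1.
R4 ← R4 − 6·R1.
R2 ← R2 / (10).
R1 ← R1 − 4·R2.
R3 ← R3 + 6·R2.
R4 ← R4 + 18·R2.
R3 ← R3 / (-2/5).
R1 ← R1 − 13/5·R3.
R2 ← R2 + 19/10·R3.
R4 ← R4 − 9/5·R3.
R4 ← R4 / (-20).
R1 ← R1 + 24·R4.
R2 ← R2 − 37/2·R4.
R3 ← R3 − 9·R4.
Reading off the reduced rows gives m = 6, n = 5, p = -3, q = 4.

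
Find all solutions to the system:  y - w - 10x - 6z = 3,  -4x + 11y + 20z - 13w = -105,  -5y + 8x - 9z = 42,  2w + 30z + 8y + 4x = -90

infinitely many solutions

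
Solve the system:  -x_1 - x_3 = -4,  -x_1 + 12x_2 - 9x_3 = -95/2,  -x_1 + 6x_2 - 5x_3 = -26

Row-reduce:
R1 ← R1 / (-1).
R2 ← R2 + 1·R1.
R3 ← R3 + 1·R1.
R2 ← R2 / (12).
R3 ← R3 − 6·R2.
Row 3 reduces to 0 = -1/4, a contradiction. The system is inconsistent.

no solution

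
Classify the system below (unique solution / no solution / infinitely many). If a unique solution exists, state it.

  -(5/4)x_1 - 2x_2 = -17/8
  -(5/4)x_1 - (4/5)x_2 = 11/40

x_1 = -3/2, x_2 = 2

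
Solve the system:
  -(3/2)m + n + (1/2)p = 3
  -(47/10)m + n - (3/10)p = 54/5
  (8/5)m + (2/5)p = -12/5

no solution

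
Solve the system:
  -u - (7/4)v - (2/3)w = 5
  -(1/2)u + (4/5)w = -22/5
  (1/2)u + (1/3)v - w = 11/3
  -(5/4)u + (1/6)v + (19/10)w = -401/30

no solution

Row-reduce:
R1 ← R1 / (-1).
R2 ← R2 + 1/2·R1.
R3 ← R3 − 1/2·R1.
R4 ← R4 + 5/4·R1.
R2 ← R2 / (7/8).
R1 ← R1 − 7/4·R2.
R3 ← R3 + 13/24·R2.
R4 ← R4 − 113/48·R2.
R3 ← R3 / (-199/315).
R1 ← R1 + 8/5·R3.
R2 ← R2 − 136/105·R3.
R4 ← R4 + 199/630·R3.
Row 4 reduces to 0 = -2, a contradiction. The system is inconsistent.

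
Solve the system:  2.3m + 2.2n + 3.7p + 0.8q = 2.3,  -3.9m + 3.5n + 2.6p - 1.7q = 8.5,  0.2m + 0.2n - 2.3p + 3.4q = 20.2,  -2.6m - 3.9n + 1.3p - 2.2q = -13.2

Row-reduce the augmented matrix:
R1 ← R1 / (23/10).
R2 ← R2 + 39/10·R1.
R3 ← R3 − 1/5·R1.
R4 ← R4 + 13/5·R1.
R2 ← R2 / (1663/230).
R1 ← R1 − 22/23·R2.
R3 ← R3 − 1/115·R2.
R4 ← R4 + 65/46·R2.
R3 ← R3 / (-43777/16630).
R1 ← R1 − 723/1663·R3.
R2 ← R2 − 2041/1663·R3.
R4 ← R4 − 60008/8315·R3.
R4 ← R4 / (3400967/437770).
R1 ← R1 − 41298/43777·R4.
R2 ← R2 − 65903/43777·R4.
R3 ← R3 + 55392/43777·R4.
Reading off the reduced rows gives m = -3, n = 2, p = 0, q = 6.

m = -3, n = 2, p = 0, q = 6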